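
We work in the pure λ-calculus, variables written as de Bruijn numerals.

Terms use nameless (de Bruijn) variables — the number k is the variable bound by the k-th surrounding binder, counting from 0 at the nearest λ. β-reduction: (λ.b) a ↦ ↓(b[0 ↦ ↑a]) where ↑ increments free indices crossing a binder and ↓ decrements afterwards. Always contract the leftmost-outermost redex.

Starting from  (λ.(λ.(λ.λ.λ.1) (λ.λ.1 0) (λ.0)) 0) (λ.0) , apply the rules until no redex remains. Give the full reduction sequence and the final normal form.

  start: (λ.(λ.(λ.λ.λ.1) (λ.λ.1 0) (λ.0)) 0) (λ.0)
  →1  (λ.(λ.λ.λ.1) (λ.λ.1 0) (λ.0)) (λ.0)
  →2  (λ.λ.λ.1) (λ.λ.1 0) (λ.0)
  →3  (λ.λ.1) (λ.0)
  →4  λ.λ.0

Answer: normal form = λ.λ.0  (in 4 steps)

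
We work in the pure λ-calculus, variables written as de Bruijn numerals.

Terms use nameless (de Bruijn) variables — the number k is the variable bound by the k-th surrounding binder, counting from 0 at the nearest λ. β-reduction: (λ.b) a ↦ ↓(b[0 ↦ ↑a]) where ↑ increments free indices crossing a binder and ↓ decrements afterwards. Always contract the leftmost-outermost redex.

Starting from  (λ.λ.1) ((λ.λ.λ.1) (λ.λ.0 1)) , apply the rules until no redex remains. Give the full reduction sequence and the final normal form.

  start: (λ.λ.1) ((λ.λ.λ.1) (λ.λ.0 1))
  step 1: λ.(λ.λ.λ.1) (λ.λ.0 1)
  step 2: λ.λ.λ.1

Answer: normal form = λ.λ.λ.1  (in 2 steps)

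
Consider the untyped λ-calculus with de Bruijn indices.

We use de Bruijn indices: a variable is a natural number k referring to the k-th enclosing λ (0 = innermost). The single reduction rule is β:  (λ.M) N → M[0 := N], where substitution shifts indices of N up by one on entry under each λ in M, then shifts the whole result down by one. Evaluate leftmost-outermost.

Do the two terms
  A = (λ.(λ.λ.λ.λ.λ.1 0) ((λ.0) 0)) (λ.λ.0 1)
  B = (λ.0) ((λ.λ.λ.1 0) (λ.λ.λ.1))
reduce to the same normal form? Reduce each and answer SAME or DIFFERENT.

Term A:
  start: (λ.(λ.λ.λ.λ.λ.1 0) ((λ.0) 0)) (λ.λ.0 1)
  [1] (λ.λ.λ.λ.λ.1 0) ((λ.0) (λ.λ.0 1))
  [2] λ.λ.λ.λ.1 0

Term B:
  start: (λ.0) ((λ.λ.λ.1 0) (λ.λ.λ.1))
  [1] (λ.λ.λ.1 0) (λ.λ.λ.1)
  [2] λ.λ.1 0

Answer: DIFFERENT — A ⇓ λ.λ.λ.λ.1 0, B ⇓ λ.λ.1 0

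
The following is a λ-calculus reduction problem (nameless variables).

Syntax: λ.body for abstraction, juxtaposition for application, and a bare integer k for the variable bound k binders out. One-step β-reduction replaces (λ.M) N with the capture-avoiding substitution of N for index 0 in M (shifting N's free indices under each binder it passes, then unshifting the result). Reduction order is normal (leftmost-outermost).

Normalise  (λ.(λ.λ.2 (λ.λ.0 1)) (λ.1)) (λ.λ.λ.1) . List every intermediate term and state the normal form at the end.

Answer: normal form = λ.λ.λ.1  (in 3 steps)

Derivation:
  start: (λ.(λ.λ.2 (λ.λ.0 1)) (λ.1)) (λ.λ.λ.1)
  step 1: (λ.λ.(λ.λ.λ.1) (λ.λ.0 1)) (λ.λ.λ.λ.1)
  step 2: λ.(λ.λ.λ.1) (λ.λ.0 1)
  step 3: λ.λ.λ.1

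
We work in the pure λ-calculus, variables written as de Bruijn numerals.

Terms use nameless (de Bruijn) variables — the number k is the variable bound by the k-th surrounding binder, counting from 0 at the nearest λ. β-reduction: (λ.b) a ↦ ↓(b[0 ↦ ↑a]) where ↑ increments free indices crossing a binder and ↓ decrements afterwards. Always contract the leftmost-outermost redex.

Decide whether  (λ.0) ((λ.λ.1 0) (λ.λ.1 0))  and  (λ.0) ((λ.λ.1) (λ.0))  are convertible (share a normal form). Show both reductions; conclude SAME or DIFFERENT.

Term A:
  start: (λ.0) ((λ.λ.1 0) (λ.λ.1 0))
  step 1: (λ.λ.1 0) (λ.λ.1 0)
  step 2: λ.(λ.λ.1 0) 0
  step 3: λ.λ.1 0

Term B:
  start: (λ.0) ((λ.λ.1) (λ.0))
  step 1: (λ.λ.1) (λ.0)
  step 2: λ.λ.0

Answer: DIFFERENT — A ⇓ λ.λ.1 0, B ⇓ λ.λ.0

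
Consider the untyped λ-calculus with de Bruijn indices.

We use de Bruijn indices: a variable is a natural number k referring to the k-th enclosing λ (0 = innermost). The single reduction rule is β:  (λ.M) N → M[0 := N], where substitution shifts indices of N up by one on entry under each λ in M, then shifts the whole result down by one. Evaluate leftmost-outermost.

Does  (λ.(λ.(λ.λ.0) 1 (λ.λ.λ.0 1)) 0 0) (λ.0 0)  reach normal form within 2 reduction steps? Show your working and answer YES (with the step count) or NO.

Answer: NO — after 2 steps the term is (λ.λ.0) (λ.0 0) (λ.λ.λ.0 1) (λ.0 0), not yet normal

Working:
  start: (λ.(λ.(λ.λ.0) 1 (λ.λ.λ.0 1)) 0 0) (λ.0 0)
  step 1: (λ.(λ.λ.0) (λ.0 0) (λ.λ.λ.0 1)) (λ.0 0) (λ.0 0)
  step 2: (λ.λ.0) (λ.0 0) (λ.λ.λ.0 1) (λ.0 0)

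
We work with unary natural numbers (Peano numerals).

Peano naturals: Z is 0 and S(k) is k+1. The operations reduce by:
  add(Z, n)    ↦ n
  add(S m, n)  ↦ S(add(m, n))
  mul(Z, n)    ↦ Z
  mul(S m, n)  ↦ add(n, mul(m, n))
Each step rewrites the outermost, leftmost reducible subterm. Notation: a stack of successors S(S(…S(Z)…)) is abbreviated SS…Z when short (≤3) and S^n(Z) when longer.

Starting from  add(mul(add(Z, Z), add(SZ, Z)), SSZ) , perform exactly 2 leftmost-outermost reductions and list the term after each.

  start: add(mul(add(Z, Z), add(SZ, Z)), SSZ)
  step 1: add(mul(Z, add(SZ, Z)), SSZ)
  step 2: add(Z, SSZ)

Answer: after 2 steps: add(Z, SSZ)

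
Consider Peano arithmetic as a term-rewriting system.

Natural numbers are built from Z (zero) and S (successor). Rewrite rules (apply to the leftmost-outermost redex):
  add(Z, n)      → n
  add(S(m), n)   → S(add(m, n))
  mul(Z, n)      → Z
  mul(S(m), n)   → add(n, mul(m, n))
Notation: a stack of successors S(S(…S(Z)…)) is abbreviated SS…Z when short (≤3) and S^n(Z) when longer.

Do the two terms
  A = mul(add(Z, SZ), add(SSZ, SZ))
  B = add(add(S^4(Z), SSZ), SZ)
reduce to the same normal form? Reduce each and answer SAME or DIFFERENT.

Term A:
  start: mul(add(Z, SZ), add(SSZ, SZ))
  →1  mul(SZ, add(SSZ, SZ))
  →2  add(add(SSZ, SZ), mul(Z, add(SSZ, SZ)))
  →3  add(S(add(SZ, SZ)), mul(Z, add(SSZ, SZ)))
  →4  S(add(add(SZ, SZ), mul(Z, add(SSZ, SZ))))
  →5  S(add(S(add(Z, SZ)), mul(Z, add(SSZ, SZ))))
  →6  S(S(add(add(Z, SZ), mul(Z, add(SSZ, SZ)))))
  →7  S(S(add(SZ, mul(Z, add(SSZ, SZ)))))
  →8  S(S(S(add(Z, mul(Z, add(SSZ, SZ))))))
  →9  S(S(S(mul(Z, add(SSZ, SZ)))))
  →10  SSSZ

Term B:
  start: add(add(S^4(Z), SSZ), SZ)
  →1  add(S(add(SSSZ, SSZ)), SZ)
  →2  S(add(add(SSSZ, SSZ), SZ))
  →3  S(add(S(add(SSZ, SSZ)), SZ))
  →4  S(S(add(add(SSZ, SSZ), SZ)))
  →5  S(S(add(S(add(SZ, SSZ)), SZ)))
  →6  S(S(S(add(add(SZ, SSZ), SZ))))
  →7  S(S(S(add(S(add(Z, SSZ)), SZ))))
  →8  S(S(S(S(add(add(Z, SSZ), SZ)))))
  →9  S(S(S(S(add(SSZ, SZ)))))
  →10  S(S(S(S(S(add(SZ, SZ))))))
  →11  S(S(S(S(S(S(add(Z, SZ)))))))
  →12  S^7(Z)

Answer: DIFFERENT — A ⇓ SSSZ, B ⇓ S^7(Z)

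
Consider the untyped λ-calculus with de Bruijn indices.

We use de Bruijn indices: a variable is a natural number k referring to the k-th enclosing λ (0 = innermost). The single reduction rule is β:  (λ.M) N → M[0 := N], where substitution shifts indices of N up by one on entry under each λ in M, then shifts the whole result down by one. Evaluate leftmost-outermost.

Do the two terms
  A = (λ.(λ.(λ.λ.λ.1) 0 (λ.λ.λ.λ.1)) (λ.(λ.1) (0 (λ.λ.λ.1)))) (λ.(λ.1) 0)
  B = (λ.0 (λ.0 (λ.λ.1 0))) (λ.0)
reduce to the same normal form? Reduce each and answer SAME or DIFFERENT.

Term A:
  start: (λ.(λ.(λ.λ.λ.1) 0 (λ.λ.λ.λ.1)) (λ.(λ.1) (0 (λ.λ.λ.1)))) (λ.(λ.1) 0)
  step 1: (λ.(λ.λ.λ.1) 0 (λ.λ.λ.λ.1)) (λ.(λ.1) (0 (λ.λ.λ.1)))
  step 2: (λ.λ.λ.1) (λ.(λ.1) (0 (λ.λ.λ.1))) (λ.λ.λ.λ.1)
  step 3: (λ.λ.1) (λ.λ.λ.λ.1)
  step 4: λ.λ.λ.λ.λ.1

Term B:
  start: (λ.0 (λ.0 (λ.λ.1 0))) (λ.0)
  step 1: (λ.0) (λ.0 (λ.λ.1 0))
  step 2: λ.0 (λ.λ.1 0)

Answer: DIFFERENT — A ⇓ λ.λ.λ.λ.λ.1, B ⇓ λ.0 (λ.λ.1 0)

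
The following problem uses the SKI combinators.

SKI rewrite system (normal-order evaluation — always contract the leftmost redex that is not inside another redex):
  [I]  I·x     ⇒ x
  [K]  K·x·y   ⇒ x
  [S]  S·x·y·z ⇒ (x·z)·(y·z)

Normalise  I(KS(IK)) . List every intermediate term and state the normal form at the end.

  start: I(KS(IK))
  →1  KS(IK)
  →2  S

Answer: normal form = S  (in 2 steps)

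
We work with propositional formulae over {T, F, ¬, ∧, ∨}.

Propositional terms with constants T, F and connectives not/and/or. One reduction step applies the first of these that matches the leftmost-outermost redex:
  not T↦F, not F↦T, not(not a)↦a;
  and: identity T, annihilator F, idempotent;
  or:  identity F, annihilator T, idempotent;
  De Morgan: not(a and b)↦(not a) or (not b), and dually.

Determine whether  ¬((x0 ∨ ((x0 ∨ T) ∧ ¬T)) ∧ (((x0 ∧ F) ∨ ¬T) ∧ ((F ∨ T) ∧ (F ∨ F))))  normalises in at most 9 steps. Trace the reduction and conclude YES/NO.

  start: ¬((x0 ∨ ((x0 ∨ T) ∧ ¬T)) ∧ (((x0 ∧ F) ∨ ¬T) ∧ ((F ∨ T) ∧ (F ∨ F))))
  [1] ¬(x0 ∨ ((x0 ∨ T) ∧ ¬T)) ∨ ¬(((x0 ∧ F) ∨ ¬T) ∧ ((F ∨ T) ∧ (F ∨ F)))
  [2] (¬x0 ∧ ¬((x0 ∨ T) ∧ ¬T)) ∨ ¬(((x0 ∧ F) ∨ ¬T) ∧ ((F ∨ T) ∧ (F ∨ F)))
  [3] (¬x0 ∧ (¬(x0 ∨ T) ∨ ¬¬T)) ∨ ¬(((x0 ∧ F) ∨ ¬T) ∧ ((F ∨ T) ∧ (F ∨ F)))
  [4] (¬x0 ∧ ((¬x0 ∧ ¬T) ∨ ¬¬T)) ∨ ¬(((x0 ∧ F) ∨ ¬T) ∧ ((F ∨ T) ∧ (F ∨ F)))
  [5] (¬x0 ∧ ((¬x0 ∧ F) ∨ ¬¬T)) ∨ ¬(((x0 ∧ F) ∨ ¬T) ∧ ((F ∨ T) ∧ (F ∨ F)))
  [6] (¬x0 ∧ (F ∨ ¬¬T)) ∨ ¬(((x0 ∧ F) ∨ ¬T) ∧ ((F ∨ T) ∧ (F ∨ F)))
  [7] (¬x0 ∧ ¬¬T) ∨ ¬(((x0 ∧ F) ∨ ¬T) ∧ ((F ∨ T) ∧ (F ∨ F)))
  [8] (¬x0 ∧ T) ∨ ¬(((x0 ∧ F) ∨ ¬T) ∧ ((F ∨ T) ∧ (F ∨ F)))
  [9] ¬x0 ∨ ¬(((x0 ∧ F) ∨ ¬T) ∧ ((F ∨ T) ∧ (F ∨ F)))

Answer: NO — after 9 steps the term is ¬x0 ∨ ¬(((x0 ∧ F) ∨ ¬T) ∧ ((F ∨ T) ∧ (F ∨ F))), not yet normal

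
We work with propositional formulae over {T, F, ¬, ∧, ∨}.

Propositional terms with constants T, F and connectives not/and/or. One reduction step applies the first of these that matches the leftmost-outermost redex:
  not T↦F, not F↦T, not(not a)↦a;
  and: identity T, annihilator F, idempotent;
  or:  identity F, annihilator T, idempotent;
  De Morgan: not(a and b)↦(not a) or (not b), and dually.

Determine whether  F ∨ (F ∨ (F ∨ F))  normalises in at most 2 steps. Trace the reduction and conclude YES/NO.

Answer: NO — after 2 steps the term is F ∨ F, not yet normal

Working:
  start: F ∨ (F ∨ (F ∨ F))
  →1  F ∨ (F ∨ F)
  →2  F ∨ F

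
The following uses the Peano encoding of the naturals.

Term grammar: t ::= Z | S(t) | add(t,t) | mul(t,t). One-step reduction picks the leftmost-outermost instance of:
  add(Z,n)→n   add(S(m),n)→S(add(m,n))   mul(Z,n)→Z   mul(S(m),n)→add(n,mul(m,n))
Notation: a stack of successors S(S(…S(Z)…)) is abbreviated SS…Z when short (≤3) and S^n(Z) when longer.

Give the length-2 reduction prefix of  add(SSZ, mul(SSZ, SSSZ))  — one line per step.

Answer: after 2 steps: S(S(add(Z, mul(SSZ, SSSZ))))

Derivation:
  start: add(SSZ, mul(SSZ, SSSZ))
  step 1: S(add(SZ, mul(SSZ, SSSZ)))
  step 2: S(S(add(Z, mul(SSZ, SSSZ))))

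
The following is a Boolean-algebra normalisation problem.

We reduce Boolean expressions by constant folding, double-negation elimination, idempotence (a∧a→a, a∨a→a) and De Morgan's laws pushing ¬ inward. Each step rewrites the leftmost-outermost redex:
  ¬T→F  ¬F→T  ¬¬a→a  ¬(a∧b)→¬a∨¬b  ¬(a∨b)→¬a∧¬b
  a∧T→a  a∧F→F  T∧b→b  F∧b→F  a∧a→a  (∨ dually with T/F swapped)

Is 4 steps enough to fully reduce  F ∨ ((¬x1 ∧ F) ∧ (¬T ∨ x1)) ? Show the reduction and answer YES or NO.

Answer: YES — reaches normal form F in 3 ≤ 4 steps

Derivation:
  start: F ∨ ((¬x1 ∧ F) ∧ (¬T ∨ x1))
  →1  (¬x1 ∧ F) ∧ (¬T ∨ x1)
  →2  F ∧ (¬T ∨ x1)
  →3  F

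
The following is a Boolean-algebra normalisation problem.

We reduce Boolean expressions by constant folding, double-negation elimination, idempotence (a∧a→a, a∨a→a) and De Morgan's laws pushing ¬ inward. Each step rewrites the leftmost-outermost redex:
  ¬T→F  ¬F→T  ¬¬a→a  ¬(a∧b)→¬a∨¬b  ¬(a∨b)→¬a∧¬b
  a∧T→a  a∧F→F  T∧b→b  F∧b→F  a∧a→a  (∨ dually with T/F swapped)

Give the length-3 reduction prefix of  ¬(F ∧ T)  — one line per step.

  start: ¬(F ∧ T)
  [1] ¬F ∨ ¬T
  [2] T ∨ ¬T
  [3] T

Answer: after 3 steps: T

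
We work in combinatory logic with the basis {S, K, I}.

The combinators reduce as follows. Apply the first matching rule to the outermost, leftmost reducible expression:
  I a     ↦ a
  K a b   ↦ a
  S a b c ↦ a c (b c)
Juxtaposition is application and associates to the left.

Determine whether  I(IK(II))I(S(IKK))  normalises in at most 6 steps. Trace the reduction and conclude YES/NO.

Answer: YES — reaches normal form S(KK) in 6 ≤ 6 steps

Reduction:
  start: I(IK(II))I(S(IKK))
  step 1: IK(II)I(S(IKK))
  step 2: K(II)I(S(IKK))
  step 3: II(S(IKK))
  step 4: I(S(IKK))
  step 5: S(IKK)
  step 6: S(KK)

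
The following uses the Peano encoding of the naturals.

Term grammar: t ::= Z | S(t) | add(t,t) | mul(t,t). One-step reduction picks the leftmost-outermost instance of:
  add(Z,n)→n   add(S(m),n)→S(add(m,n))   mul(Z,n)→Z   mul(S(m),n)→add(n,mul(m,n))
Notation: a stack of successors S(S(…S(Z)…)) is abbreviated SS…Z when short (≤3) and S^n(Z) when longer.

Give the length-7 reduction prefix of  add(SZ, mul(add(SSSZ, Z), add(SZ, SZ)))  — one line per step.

Answer: after 7 steps: S(S(add(SZ, mul(add(SSZ, Z), add(SZ, SZ)))))

Working:
  start: add(SZ, mul(add(SSSZ, Z), add(SZ, SZ)))
  step 1: S(add(Z, mul(add(SSSZ, Z), add(SZ, SZ))))
  step 2: S(mul(add(SSSZ, Z), add(SZ, SZ)))
  step 3: S(mul(S(add(SSZ, Z)), add(SZ, SZ)))
  step 4: S(add(add(SZ, SZ), mul(add(SSZ, Z), add(SZ, SZ))))
  step 5: S(add(S(add(Z, SZ)), mul(add(SSZ, Z), add(SZ, SZ))))
  step 6: S(S(add(add(Z, SZ), mul(add(SSZ, Z), add(SZ, SZ)))))
  step 7: S(S(add(SZ, mul(add(SSZ, Z), add(SZ, SZ)))))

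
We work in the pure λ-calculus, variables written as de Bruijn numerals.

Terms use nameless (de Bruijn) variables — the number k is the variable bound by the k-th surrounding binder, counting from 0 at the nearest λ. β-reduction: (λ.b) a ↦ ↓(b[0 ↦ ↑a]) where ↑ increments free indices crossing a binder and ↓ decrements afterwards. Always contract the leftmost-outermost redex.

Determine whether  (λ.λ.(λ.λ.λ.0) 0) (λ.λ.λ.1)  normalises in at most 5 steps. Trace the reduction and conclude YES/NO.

  start: (λ.λ.(λ.λ.λ.0) 0) (λ.λ.λ.1)
  →1  λ.(λ.λ.λ.0) 0
  →2  λ.λ.λ.0

Answer: YES — reaches normal form λ.λ.λ.0 in 2 ≤ 5 steps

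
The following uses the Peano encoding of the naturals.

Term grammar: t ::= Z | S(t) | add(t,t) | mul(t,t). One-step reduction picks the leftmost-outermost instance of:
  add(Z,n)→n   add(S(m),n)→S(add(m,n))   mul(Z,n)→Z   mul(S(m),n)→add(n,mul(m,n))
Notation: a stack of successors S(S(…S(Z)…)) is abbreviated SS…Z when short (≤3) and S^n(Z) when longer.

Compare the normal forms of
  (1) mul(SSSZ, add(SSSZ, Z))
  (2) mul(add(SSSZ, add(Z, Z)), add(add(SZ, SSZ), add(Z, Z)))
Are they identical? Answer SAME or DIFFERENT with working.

Term A:
  start: mul(SSSZ, add(SSSZ, Z))
  →1  add(add(SSSZ, Z), mul(SSZ, add(SSSZ, Z)))
  →2  add(S(add(SSZ, Z)), mul(SSZ, add(SSSZ, Z)))
  →3  S(add(add(SSZ, Z), mul(SSZ, add(SSSZ, Z))))
  →4  S(add(S(add(SZ, Z)), mul(SSZ, add(SSSZ, Z))))
  →5  S(S(add(add(SZ, Z), mul(SSZ, add(SSSZ, Z)))))
  →6  S(S(add(S(add(Z, Z)), mul(SSZ, add(SSSZ, Z)))))
  →7  S(S(S(add(add(Z, Z), mul(SSZ, add(SSSZ, Z))))))
  →8  S(S(S(add(Z, mul(SSZ, add(SSSZ, Z))))))
  →9  S(S(S(mul(SSZ, add(SSSZ, Z)))))
  →10  S(S(S(add(add(SSSZ, Z), mul(SZ, add(SSSZ, Z))))))
  →11  S(S(S(add(S(add(SSZ, Z)), mul(SZ, add(SSSZ, Z))))))
  →12  S(S(S(S(add(add(SSZ, Z), mul(SZ, add(SSSZ, Z)))))))
  →13  S(S(S(S(add(S(add(SZ, Z)), mul(SZ, add(SSSZ, Z)))))))
  →14  S(S(S(S(S(add(add(SZ, Z), mul(SZ, add(SSSZ, Z))))))))
  →15  S(S(S(S(S(add(S(add(Z, Z)), mul(SZ, add(SSSZ, Z))))))))
  →16  S(S(S(S(S(S(add(add(Z, Z), mul(SZ, add(SSSZ, Z)))))))))
  →17  S(S(S(S(S(S(add(Z, mul(SZ, add(SSSZ, Z)))))))))
  →18  S(S(S(S(S(S(mul(SZ, add(SSSZ, Z))))))))
  →19  S(S(S(S(S(S(add(add(SSSZ, Z), mul(Z, add(SSSZ, Z)))))))))
  →20  S(S(S(S(S(S(add(S(add(SSZ, Z)), mul(Z, add(SSSZ, Z)))))))))
  →21  S(S(S(S(S(S(S(add(add(SSZ, Z), mul(Z, add(SSSZ, Z))))))))))
  →22  S(S(S(S(S(S(S(add(S(add(SZ, Z)), mul(Z, add(SSSZ, Z))))))))))
  →23  S(S(S(S(S(S(S(S(add(add(SZ, Z), mul(Z, add(SSSZ, Z)))))))))))
  →24  S(S(S(S(S(S(S(S(add(S(add(Z, Z)), mul(Z, add(SSSZ, Z)))))))))))
  →25  S(S(S(S(S(S(S(S(S(add(add(Z, Z), mul(Z, add(SSSZ, Z))))))))))))
  →26  S(S(S(S(S(S(S(S(S(add(Z, mul(Z, add(SSSZ, Z))))))))))))
  →27  S(S(S(S(S(S(S(S(S(mul(Z, add(SSSZ, Z)))))))))))
  →28  S^9(Z)

Term B:
  start: mul(add(SSSZ, add(Z, Z)), add(add(SZ, SSZ), add(Z, Z)))
  →1  mul(S(add(SSZ, add(Z, Z))), add(add(SZ, SSZ), add(Z, Z)))
  →2  add(add(add(SZ, SSZ), add(Z, Z)), mul(add(SSZ, add(Z, Z)), add(add(SZ, SSZ), add(Z, Z))))
  →3  add(add(S(add(Z, SSZ)), add(Z, Z)), mul(add(SSZ, add(Z, Z)), add(add(SZ, SSZ), add(Z, Z))))
  →4  add(S(add(add(Z, SSZ), add(Z, Z))), mul(add(SSZ, add(Z, Z)), add(add(SZ, SSZ), add(Z, Z))))
  →5  S(add(add(add(Z, SSZ), add(Z, Z)), mul(add(SSZ, add(Z, Z)), add(add(SZ, SSZ), add(Z, Z)))))
  →6  S(add(add(SSZ, add(Z, Z)), mul(add(SSZ, add(Z, Z)), add(add(SZ, SSZ), add(Z, Z)))))
  →7  S(add(S(add(SZ, add(Z, Z))), mul(add(SSZ, add(Z, Z)), add(add(SZ, SSZ), add(Z, Z)))))
  →8  S(S(add(add(SZ, add(Z, Z)), mul(add(SSZ, add(Z, Z)), add(add(SZ, SSZ), add(Z, Z))))))
  →9  S(S(add(S(add(Z, add(Z, Z))), mul(add(SSZ, add(Z, Z)), add(add(SZ, SSZ), add(Z, Z))))))
  →10  S(S(S(add(add(Z, add(Z, Z)), mul(add(SSZ, add(Z, Z)), add(add(SZ, SSZ), add(Z, Z)))))))
  →11  S(S(S(add(add(Z, Z), mul(add(SSZ, add(Z, Z)), add(add(SZ, SSZ), add(Z, Z)))))))
  →12  S(S(S(add(Z, mul(add(SSZ, add(Z, Z)), add(add(SZ, SSZ), add(Z, Z)))))))
  →13  S(S(S(mul(add(SSZ, add(Z, Z)), add(add(SZ, SSZ), add(Z, Z))))))
  →14  S(S(S(mul(S(add(SZ, add(Z, Z))), add(add(SZ, SSZ), add(Z, Z))))))
  →15  S(S(S(add(add(add(SZ, SSZ), add(Z, Z)), mul(add(SZ, add(Z, Z)), add(add(SZ, SSZ), add(Z, Z)))))))
  →16  S(S(S(add(add(S(add(Z, SSZ)), add(Z, Z)), mul(add(SZ, add(Z, Z)), add(add(SZ, SSZ), add(Z, Z)))))))
  →17  S(S(S(add(S(add(add(Z, SSZ), add(Z, Z))), mul(add(SZ, add(Z, Z)), add(add(SZ, SSZ), add(Z, Z)))))))
  →18  S(S(S(S(add(add(add(Z, SSZ), add(Z, Z)), mul(add(SZ, add(Z, Z)), add(add(SZ, SSZ), add(Z, Z))))))))
  →19  S(S(S(S(add(add(SSZ, add(Z, Z)), mul(add(SZ, add(Z, Z)), add(add(SZ, SSZ), add(Z, Z))))))))
  →20  S(S(S(S(add(S(add(SZ, add(Z, Z))), mul(add(SZ, add(Z, Z)), add(add(SZ, SSZ), add(Z, Z))))))))
  →21  S(S(S(S(S(add(add(SZ, add(Z, Z)), mul(add(SZ, add(Z, Z)), add(add(SZ, SSZ), add(Z, Z)))))))))
  →22  S(S(S(S(S(add(S(add(Z, add(Z, Z))), mul(add(SZ, add(Z, Z)), add(add(SZ, SSZ), add(Z, Z)))))))))
  →23  S(S(S(S(S(S(add(add(Z, add(Z, Z)), mul(add(SZ, add(Z, Z)), add(add(SZ, SSZ), add(Z, Z))))))))))
  →24  S(S(S(S(S(S(add(add(Z, Z), mul(add(SZ, add(Z, Z)), add(add(SZ, SSZ), add(Z, Z))))))))))
  →25  S(S(S(S(S(S(add(Z, mul(add(SZ, add(Z, Z)), add(add(SZ, SSZ), add(Z, Z))))))))))
  →26  S(S(S(S(S(S(mul(add(SZ, add(Z, Z)), add(add(SZ, SSZ), add(Z, Z)))))))))
  →27  S(S(S(S(S(S(mul(S(add(Z, add(Z, Z))), add(add(SZ, SSZ), add(Z, Z)))))))))
  →28  S(S(S(S(S(S(add(add(add(SZ, SSZ), add(Z, Z)), mul(add(Z, add(Z, Z)), add(add(SZ, SSZ), add(Z, Z))))))))))
  →29  S(S(S(S(S(S(add(add(S(add(Z, SSZ)), add(Z, Z)), mul(add(Z, add(Z, Z)), add(add(SZ, SSZ), add(Z, Z))))))))))
  →30  S(S(S(S(S(S(add(S(add(add(Z, SSZ), add(Z, Z))), mul(add(Z, add(Z, Z)), add(add(SZ, SSZ), add(Z, Z))))))))))
  →31  S(S(S(S(S(S(S(add(add(add(Z, SSZ), add(Z, Z)), mul(add(Z, add(Z, Z)), add(add(SZ, SSZ), add(Z, Z)))))))))))
  →32  S(S(S(S(S(S(S(add(add(SSZ, add(Z, Z)), mul(add(Z, add(Z, Z)), add(add(SZ, SSZ), add(Z, Z)))))))))))
  →33  S(S(S(S(S(S(S(add(S(add(SZ, add(Z, Z))), mul(add(Z, add(Z, Z)), add(add(SZ, SSZ), add(Z, Z)))))))))))
  →34  S(S(S(S(S(S(S(S(add(add(SZ, add(Z, Z)), mul(add(Z, add(Z, Z)), add(add(SZ, SSZ), add(Z, Z))))))))))))
  →35  S(S(S(S(S(S(S(S(add(S(add(Z, add(Z, Z))), mul(add(Z, add(Z, Z)), add(add(SZ, SSZ), add(Z, Z))))))))))))
  →36  S(S(S(S(S(S(S(S(S(add(add(Z, add(Z, Z)), mul(add(Z, add(Z, Z)), add(add(SZ, SSZ), add(Z, Z)))))))))))))
  →37  S(S(S(S(S(S(S(S(S(add(add(Z, Z), mul(add(Z, add(Z, Z)), add(add(SZ, SSZ), add(Z, Z)))))))))))))
  →38  S(S(S(S(S(S(S(S(S(add(Z, mul(add(Z, add(Z, Z)), add(add(SZ, SSZ), add(Z, Z)))))))))))))
  →39  S(S(S(S(S(S(S(S(S(mul(add(Z, add(Z, Z)), add(add(SZ, SSZ), add(Z, Z))))))))))))
  →40  S(S(S(S(S(S(S(S(S(mul(add(Z, Z), add(add(SZ, SSZ), add(Z, Z))))))))))))
  →41  S(S(S(S(S(S(S(S(S(mul(Z, add(add(SZ, SSZ), add(Z, Z))))))))))))
  →42  S^9(Z)

Answer: SAME — A ⇓ S^9(Z), B ⇓ S^9(Z)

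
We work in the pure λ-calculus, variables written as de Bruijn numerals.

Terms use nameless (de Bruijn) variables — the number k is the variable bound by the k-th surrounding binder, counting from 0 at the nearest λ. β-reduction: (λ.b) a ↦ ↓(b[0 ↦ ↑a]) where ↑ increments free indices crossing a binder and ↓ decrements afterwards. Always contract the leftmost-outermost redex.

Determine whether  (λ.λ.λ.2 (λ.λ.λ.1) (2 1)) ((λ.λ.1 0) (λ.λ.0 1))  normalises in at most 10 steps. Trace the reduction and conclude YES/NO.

Answer: YES — reaches normal form λ.λ.λ.λ.1 in 10 ≤ 10 steps

Reduction:
  start: (λ.λ.λ.2 (λ.λ.λ.1) (2 1)) ((λ.λ.1 0) (λ.λ.0 1))
  →1  λ.λ.(λ.λ.1 0) (λ.λ.0 1) (λ.λ.λ.1) ((λ.λ.1 0) (λ.λ.0 1) 1)
  →2  λ.λ.(λ.(λ.λ.0 1) 0) (λ.λ.λ.1) ((λ.λ.1 0) (λ.λ.0 1) 1)
  →3  λ.λ.(λ.λ.0 1) (λ.λ.λ.1) ((λ.λ.1 0) (λ.λ.0 1) 1)
  →4  λ.λ.(λ.0 (λ.λ.λ.1)) ((λ.λ.1 0) (λ.λ.0 1) 1)
  →5  λ.λ.(λ.λ.1 0) (λ.λ.0 1) 1 (λ.λ.λ.1)
  →6  λ.λ.(λ.(λ.λ.0 1) 0) 1 (λ.λ.λ.1)
  →7  λ.λ.(λ.λ.0 1) 1 (λ.λ.λ.1)
  →8  λ.λ.(λ.0 2) (λ.λ.λ.1)
  →9  λ.λ.(λ.λ.λ.1) 1
  →10  λ.λ.λ.λ.1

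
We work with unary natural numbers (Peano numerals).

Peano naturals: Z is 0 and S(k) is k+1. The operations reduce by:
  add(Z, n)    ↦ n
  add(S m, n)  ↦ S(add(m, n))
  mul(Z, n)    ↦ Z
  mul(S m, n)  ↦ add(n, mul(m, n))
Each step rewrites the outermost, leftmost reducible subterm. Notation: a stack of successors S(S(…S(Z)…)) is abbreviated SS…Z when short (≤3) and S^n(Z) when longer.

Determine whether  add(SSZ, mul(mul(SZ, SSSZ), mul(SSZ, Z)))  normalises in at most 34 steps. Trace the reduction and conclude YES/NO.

  start: add(SSZ, mul(mul(SZ, SSSZ), mul(SSZ, Z)))
  [1] S(add(SZ, mul(mul(SZ, SSSZ), mul(SSZ, Z))))
  [2] S(S(add(Z, mul(mul(SZ, SSSZ), mul(SSZ, Z)))))
  [3] S(S(mul(mul(SZ, SSSZ), mul(SSZ, Z))))
  [4] S(S(mul(add(SSSZ, mul(Z, SSSZ)), mul(SSZ, Z))))
  [5] S(S(mul(S(add(SSZ, mul(Z, SSSZ))), mul(SSZ, Z))))
  [6] S(S(add(mul(SSZ, Z), mul(add(SSZ, mul(Z, SSSZ)), mul(SSZ, Z)))))
  [7] S(S(add(add(Z, mul(SZ, Z)), mul(add(SSZ, mul(Z, SSSZ)), mul(SSZ, Z)))))
  [8] S(S(add(mul(SZ, Z), mul(add(SSZ, mul(Z, SSSZ)), mul(SSZ, Z)))))
  [9] S(S(add(add(Z, mul(Z, Z)), mul(add(SSZ, mul(Z, SSSZ)), mul(SSZ, Z)))))
  [10] S(S(add(mul(Z, Z), mul(add(SSZ, mul(Z, SSSZ)), mul(SSZ, Z)))))
  [11] S(S(add(Z, mul(add(SSZ, mul(Z, SSSZ)), mul(SSZ, Z)))))
  [12] S(S(mul(add(SSZ, mul(Z, SSSZ)), mul(SSZ, Z))))
  [13] S(S(mul(S(add(SZ, mul(Z, SSSZ))), mul(SSZ, Z))))
  [14] S(S(add(mul(SSZ, Z), mul(add(SZ, mul(Z, SSSZ)), mul(SSZ, Z)))))
  [15] S(S(add(add(Z, mul(SZ, Z)), mul(add(SZ, mul(Z, SSSZ)), mul(SSZ, Z)))))
  [16] S(S(add(mul(SZ, Z), mul(add(SZ, mul(Z, SSSZ)), mul(SSZ, Z)))))
  [17] S(S(add(add(Z, mul(Z, Z)), mul(add(SZ, mul(Z, SSSZ)), mul(SSZ, Z)))))
  [18] S(S(add(mul(Z, Z), mul(add(SZ, mul(Z, SSSZ)), mul(SSZ, Z)))))
  [19] S(S(add(Z, mul(add(SZ, mul(Z, SSSZ)), mul(SSZ, Z)))))
  [20] S(S(mul(add(SZ, mul(Z, SSSZ)), mul(SSZ, Z))))
  [21] S(S(mul(S(add(Z, mul(Z, SSSZ))), mul(SSZ, Z))))
  [22] S(S(add(mul(SSZ, Z), mul(add(Z, mul(Z, SSSZ)), mul(SSZ, Z)))))
  [23] S(S(add(add(Z, mul(SZ, Z)), mul(add(Z, mul(Z, SSSZ)), mul(SSZ, Z)))))
  [24] S(S(add(mul(SZ, Z), mul(add(Z, mul(Z, SSSZ)), mul(SSZ, Z)))))
  [25] S(S(add(add(Z, mul(Z, Z)), mul(add(Z, mul(Z, SSSZ)), mul(SSZ, Z)))))
  [26] S(S(add(mul(Z, Z), mul(add(Z, mul(Z, SSSZ)), mul(SSZ, Z)))))
  [27] S(S(add(Z, mul(add(Z, mul(Z, SSSZ)), mul(SSZ, Z)))))
  [28] S(S(mul(add(Z, mul(Z, SSSZ)), mul(SSZ, Z))))
  [29] S(S(mul(mul(Z, SSSZ), mul(SSZ, Z))))
  [30] S(S(mul(Z, mul(SSZ, Z))))
  [31] SSZ

Answer: YES — reaches normal form SSZ in 31 ≤ 34 steps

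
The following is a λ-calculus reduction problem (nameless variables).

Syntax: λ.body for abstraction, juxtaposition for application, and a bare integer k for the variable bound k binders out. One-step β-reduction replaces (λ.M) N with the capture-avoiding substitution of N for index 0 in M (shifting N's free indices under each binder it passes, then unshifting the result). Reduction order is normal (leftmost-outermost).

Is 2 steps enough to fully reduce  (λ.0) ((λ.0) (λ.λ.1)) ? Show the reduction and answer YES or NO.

  start: (λ.0) ((λ.0) (λ.λ.1))
  step 1: (λ.0) (λ.λ.1)
  step 2: λ.λ.1

Answer: YES — reaches normal form λ.λ.1 in 2 ≤ 2 steps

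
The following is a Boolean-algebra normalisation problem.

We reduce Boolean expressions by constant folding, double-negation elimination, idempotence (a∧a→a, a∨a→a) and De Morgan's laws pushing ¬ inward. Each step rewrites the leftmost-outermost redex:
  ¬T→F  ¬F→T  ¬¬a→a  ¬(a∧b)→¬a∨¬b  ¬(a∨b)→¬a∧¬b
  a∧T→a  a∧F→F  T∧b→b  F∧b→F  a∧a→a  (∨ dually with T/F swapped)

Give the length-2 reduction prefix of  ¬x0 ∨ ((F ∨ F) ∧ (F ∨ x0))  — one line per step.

Answer: after 2 steps: ¬x0 ∨ F

Derivation:
  start: ¬x0 ∨ ((F ∨ F) ∧ (F ∨ x0))
  →1  ¬x0 ∨ (F ∧ (F ∨ x0))
  →2  ¬x0 ∨ F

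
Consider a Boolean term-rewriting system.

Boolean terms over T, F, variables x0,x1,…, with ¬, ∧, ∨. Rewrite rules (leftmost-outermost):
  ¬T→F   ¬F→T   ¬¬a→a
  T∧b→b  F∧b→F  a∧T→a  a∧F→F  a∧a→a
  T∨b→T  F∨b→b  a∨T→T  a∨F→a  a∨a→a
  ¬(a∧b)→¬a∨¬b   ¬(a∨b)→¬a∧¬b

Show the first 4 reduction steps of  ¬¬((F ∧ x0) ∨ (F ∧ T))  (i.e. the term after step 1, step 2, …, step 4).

Answer: after 4 steps: F

Reduction:
  start: ¬¬((F ∧ x0) ∨ (F ∧ T))
  step 1: (F ∧ x0) ∨ (F ∧ T)
  step 2: F ∨ (F ∧ T)
  step 3: F ∧ T
  step 4: F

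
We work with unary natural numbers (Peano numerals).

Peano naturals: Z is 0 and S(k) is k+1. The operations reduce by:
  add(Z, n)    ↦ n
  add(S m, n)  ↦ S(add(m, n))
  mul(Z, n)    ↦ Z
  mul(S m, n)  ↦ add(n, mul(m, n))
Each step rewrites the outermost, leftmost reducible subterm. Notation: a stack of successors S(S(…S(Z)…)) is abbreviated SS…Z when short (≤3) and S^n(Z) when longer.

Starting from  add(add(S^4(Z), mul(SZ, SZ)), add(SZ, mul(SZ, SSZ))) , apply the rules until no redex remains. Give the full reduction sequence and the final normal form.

  start: add(add(S^4(Z), mul(SZ, SZ)), add(SZ, mul(SZ, SSZ)))
  →1  add(S(add(SSSZ, mul(SZ, SZ))), add(SZ, mul(SZ, SSZ)))
  →2  S(add(add(SSSZ, mul(SZ, SZ)), add(SZ, mul(SZ, SSZ))))
  →3  S(add(S(add(SSZ, mul(SZ, SZ))), add(SZ, mul(SZ, SSZ))))
  →4  S(S(add(add(SSZ, mul(SZ, SZ)), add(SZ, mul(SZ, SSZ)))))
  →5  S(S(add(S(add(SZ, mul(SZ, SZ))), add(SZ, mul(SZ, SSZ)))))
  →6  S(S(S(add(add(SZ, mul(SZ, SZ)), add(SZ, mul(SZ, SSZ))))))
  →7  S(S(S(add(S(add(Z, mul(SZ, SZ))), add(SZ, mul(SZ, SSZ))))))
  →8  S(S(S(S(add(add(Z, mul(SZ, SZ)), add(SZ, mul(SZ, SSZ)))))))
  →9  S(S(S(S(add(mul(SZ, SZ), add(SZ, mul(SZ, SSZ)))))))
  →10  S(S(S(S(add(add(SZ, mul(Z, SZ)), add(SZ, mul(SZ, SSZ)))))))
  →11  S(S(S(S(add(S(add(Z, mul(Z, SZ))), add(SZ, mul(SZ, SSZ)))))))
  →12  S(S(S(S(S(add(add(Z, mul(Z, SZ)), add(SZ, mul(SZ, SSZ))))))))
  →13  S(S(S(S(S(add(mul(Z, SZ), add(SZ, mul(SZ, SSZ))))))))
  →14  S(S(S(S(S(add(Z, add(SZ, mul(SZ, SSZ))))))))
  →15  S(S(S(S(S(add(SZ, mul(SZ, SSZ)))))))
  →16  S(S(S(S(S(S(add(Z, mul(SZ, SSZ))))))))
  →17  S(S(S(S(S(S(mul(SZ, SSZ)))))))
  →18  S(S(S(S(S(S(add(SSZ, mul(Z, SSZ))))))))
  →19  S(S(S(S(S(S(S(add(SZ, mul(Z, SSZ)))))))))
  →20  S(S(S(S(S(S(S(S(add(Z, mul(Z, SSZ))))))))))
  →21  S(S(S(S(S(S(S(S(mul(Z, SSZ)))))))))
  →22  S^8(Z)

Answer: normal form = S^8(Z)  (in 22 steps)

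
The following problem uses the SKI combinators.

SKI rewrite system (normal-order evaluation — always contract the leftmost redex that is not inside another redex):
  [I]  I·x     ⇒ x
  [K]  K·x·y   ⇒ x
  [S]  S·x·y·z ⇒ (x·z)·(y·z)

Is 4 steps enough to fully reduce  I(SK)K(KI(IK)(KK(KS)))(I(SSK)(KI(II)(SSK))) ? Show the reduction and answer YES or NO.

Answer: NO — after 4 steps the term is I(KK(KS))(I(SSK)(KI(II)(SSK))), not yet normal

Derivation:
  start: I(SK)K(KI(IK)(KK(KS)))(I(SSK)(KI(II)(SSK)))
  [1] SKK(KI(IK)(KK(KS)))(I(SSK)(KI(II)(SSK)))
  [2] K(KI(IK)(KK(KS)))(K(KI(IK)(KK(KS))))(I(SSK)(KI(II)(SSK)))
  [3] KI(IK)(KK(KS))(I(SSK)(KI(II)(SSK)))
  [4] I(KK(KS))(I(SSK)(KI(II)(SSK)))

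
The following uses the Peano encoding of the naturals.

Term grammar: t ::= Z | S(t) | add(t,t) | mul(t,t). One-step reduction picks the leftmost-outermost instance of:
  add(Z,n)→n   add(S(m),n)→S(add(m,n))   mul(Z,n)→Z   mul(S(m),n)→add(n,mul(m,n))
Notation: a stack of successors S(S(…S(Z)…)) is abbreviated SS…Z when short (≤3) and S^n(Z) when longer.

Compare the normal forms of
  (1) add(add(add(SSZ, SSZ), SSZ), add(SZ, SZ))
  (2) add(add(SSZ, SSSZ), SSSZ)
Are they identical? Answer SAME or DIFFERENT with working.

Term A:
  start: add(add(add(SSZ, SSZ), SSZ), add(SZ, SZ))
  [1] add(add(S(add(SZ, SSZ)), SSZ), add(SZ, SZ))
  [2] add(S(add(add(SZ, SSZ), SSZ)), add(SZ, SZ))
  [3] S(add(add(add(SZ, SSZ), SSZ), add(SZ, SZ)))
  [4] S(add(add(S(add(Z, SSZ)), SSZ), add(SZ, SZ)))
  [5] S(add(S(add(add(Z, SSZ), SSZ)), add(SZ, SZ)))
  [6] S(S(add(add(add(Z, SSZ), SSZ), add(SZ, SZ))))
  [7] S(S(add(add(SSZ, SSZ), add(SZ, SZ))))
  [8] S(S(add(S(add(SZ, SSZ)), add(SZ, SZ))))
  [9] S(S(S(add(add(SZ, SSZ), add(SZ, SZ)))))
  [10] S(S(S(add(S(add(Z, SSZ)), add(SZ, SZ)))))
  [11] S(S(S(S(add(add(Z, SSZ), add(SZ, SZ))))))
  [12] S(S(S(S(add(SSZ, add(SZ, SZ))))))
  [13] S(S(S(S(S(add(SZ, add(SZ, SZ)))))))
  [14] S(S(S(S(S(S(add(Z, add(SZ, SZ))))))))
  [15] S(S(S(S(S(S(add(SZ, SZ)))))))
  [16] S(S(S(S(S(S(S(add(Z, SZ))))))))
  [17] S^8(Z)

Term B:
  start: add(add(SSZ, SSSZ), SSSZ)
  [1] add(S(add(SZ, SSSZ)), SSSZ)
  [2] S(add(add(SZ, SSSZ), SSSZ))
  [3] S(add(S(add(Z, SSSZ)), SSSZ))
  [4] S(S(add(add(Z, SSSZ), SSSZ)))
  [5] S(S(add(SSSZ, SSSZ)))
  [6] S(S(S(add(SSZ, SSSZ))))
  [7] S(S(S(S(add(SZ, SSSZ)))))
  [8] S(S(S(S(S(add(Z, SSSZ))))))
  [9] S^8(Z)

Answer: SAME — A ⇓ S^8(Z), B ⇓ S^8(Z)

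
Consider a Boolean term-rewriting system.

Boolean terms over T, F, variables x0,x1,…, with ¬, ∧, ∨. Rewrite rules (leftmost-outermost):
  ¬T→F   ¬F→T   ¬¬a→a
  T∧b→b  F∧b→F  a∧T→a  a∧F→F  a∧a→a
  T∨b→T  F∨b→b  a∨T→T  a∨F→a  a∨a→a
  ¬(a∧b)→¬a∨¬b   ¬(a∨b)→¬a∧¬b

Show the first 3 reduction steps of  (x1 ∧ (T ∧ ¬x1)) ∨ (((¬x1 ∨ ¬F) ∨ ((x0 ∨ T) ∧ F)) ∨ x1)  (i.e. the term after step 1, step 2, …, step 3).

Answer: after 3 steps: (x1 ∧ ¬x1) ∨ ((T ∨ ((x0 ∨ T) ∧ F)) ∨ x1)

Working:
  start: (x1 ∧ (T ∧ ¬x1)) ∨ (((¬x1 ∨ ¬F) ∨ ((x0 ∨ T) ∧ F)) ∨ x1)
  step 1: (x1 ∧ ¬x1) ∨ (((¬x1 ∨ ¬F) ∨ ((x0 ∨ T) ∧ F)) ∨ x1)
  step 2: (x1 ∧ ¬x1) ∨ (((¬x1 ∨ T) ∨ ((x0 ∨ T) ∧ F)) ∨ x1)
  step 3: (x1 ∧ ¬x1) ∨ ((T ∨ ((x0 ∨ T) ∧ F)) ∨ x1)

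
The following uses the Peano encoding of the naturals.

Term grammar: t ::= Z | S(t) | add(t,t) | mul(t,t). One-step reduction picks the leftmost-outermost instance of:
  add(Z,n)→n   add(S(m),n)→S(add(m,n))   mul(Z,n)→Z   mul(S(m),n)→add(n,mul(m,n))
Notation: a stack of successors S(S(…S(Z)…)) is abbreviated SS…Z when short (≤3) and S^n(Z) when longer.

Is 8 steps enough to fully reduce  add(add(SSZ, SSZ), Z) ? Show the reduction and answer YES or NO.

Answer: YES — reaches normal form S^4(Z) in 8 ≤ 8 steps

Working:
  start: add(add(SSZ, SSZ), Z)
  →1  add(S(add(SZ, SSZ)), Z)
  →2  S(add(add(SZ, SSZ), Z))
  →3  S(add(S(add(Z, SSZ)), Z))
  →4  S(S(add(add(Z, SSZ), Z)))
  →5  S(S(add(SSZ, Z)))
  →6  S(S(S(add(SZ, Z))))
  →7  S(S(S(S(add(Z, Z)))))
  →8  S^4(Z)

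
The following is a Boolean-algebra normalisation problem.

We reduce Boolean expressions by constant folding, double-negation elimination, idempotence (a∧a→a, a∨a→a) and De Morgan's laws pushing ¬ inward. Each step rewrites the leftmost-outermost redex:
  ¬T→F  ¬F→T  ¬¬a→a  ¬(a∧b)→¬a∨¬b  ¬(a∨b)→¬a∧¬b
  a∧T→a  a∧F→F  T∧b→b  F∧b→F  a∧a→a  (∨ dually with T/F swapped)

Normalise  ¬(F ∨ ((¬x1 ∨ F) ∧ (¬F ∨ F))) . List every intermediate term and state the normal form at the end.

  start: ¬(F ∨ ((¬x1 ∨ F) ∧ (¬F ∨ F)))
  step 1: ¬F ∧ ¬((¬x1 ∨ F) ∧ (¬F ∨ F))
  step 2: T ∧ ¬((¬x1 ∨ F) ∧ (¬F ∨ F))
  step 3: ¬((¬x1 ∨ F) ∧ (¬F ∨ F))
  step 4: ¬(¬x1 ∨ F) ∨ ¬(¬F ∨ F)
  step 5: (¬¬x1 ∧ ¬F) ∨ ¬(¬F ∨ F)
  step 6: (x1 ∧ ¬F) ∨ ¬(¬F ∨ F)
  step 7: (x1 ∧ T) ∨ ¬(¬F ∨ F)
  step 8: x1 ∨ ¬(¬F ∨ F)
  step 9: x1 ∨ (¬¬F ∧ ¬F)
  step 10: x1 ∨ (F ∧ ¬F)
  step 11: x1 ∨ F
  step 12: x1

Answer: normal form = x1  (in 12 steps)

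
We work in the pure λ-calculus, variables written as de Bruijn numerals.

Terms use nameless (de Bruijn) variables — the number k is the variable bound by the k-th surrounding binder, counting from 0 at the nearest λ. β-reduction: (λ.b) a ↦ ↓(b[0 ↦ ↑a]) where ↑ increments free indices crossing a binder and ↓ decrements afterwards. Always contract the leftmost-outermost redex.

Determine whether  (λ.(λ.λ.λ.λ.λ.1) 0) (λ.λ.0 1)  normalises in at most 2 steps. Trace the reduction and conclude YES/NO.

Answer: YES — reaches normal form λ.λ.λ.λ.1 in 2 ≤ 2 steps

Working:
  start: (λ.(λ.λ.λ.λ.λ.1) 0) (λ.λ.0 1)
  step 1: (λ.λ.λ.λ.λ.1) (λ.λ.0 1)
  step 2: λ.λ.λ.λ.1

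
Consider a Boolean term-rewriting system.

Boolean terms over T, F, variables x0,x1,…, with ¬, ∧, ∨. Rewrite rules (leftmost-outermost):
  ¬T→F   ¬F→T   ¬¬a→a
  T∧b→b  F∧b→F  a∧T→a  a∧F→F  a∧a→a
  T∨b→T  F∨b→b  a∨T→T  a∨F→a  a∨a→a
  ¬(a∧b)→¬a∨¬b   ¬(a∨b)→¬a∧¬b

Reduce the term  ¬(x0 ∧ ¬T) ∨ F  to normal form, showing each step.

Answer: normal form = T  (in 4 steps)

Derivation:
  start: ¬(x0 ∧ ¬T) ∨ F
  step 1: ¬(x0 ∧ ¬T)
  step 2: ¬x0 ∨ ¬¬T
  step 3: ¬x0 ∨ T
  step 4: T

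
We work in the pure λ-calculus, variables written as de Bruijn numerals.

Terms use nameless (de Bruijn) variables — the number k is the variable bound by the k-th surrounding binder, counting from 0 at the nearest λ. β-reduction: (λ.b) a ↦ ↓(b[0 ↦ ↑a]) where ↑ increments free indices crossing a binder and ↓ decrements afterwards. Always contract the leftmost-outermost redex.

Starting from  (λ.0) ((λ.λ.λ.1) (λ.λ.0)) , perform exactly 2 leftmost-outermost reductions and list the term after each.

  start: (λ.0) ((λ.λ.λ.1) (λ.λ.0))
  step 1: (λ.λ.λ.1) (λ.λ.0)
  step 2: λ.λ.1

Answer: after 2 steps: λ.λ.1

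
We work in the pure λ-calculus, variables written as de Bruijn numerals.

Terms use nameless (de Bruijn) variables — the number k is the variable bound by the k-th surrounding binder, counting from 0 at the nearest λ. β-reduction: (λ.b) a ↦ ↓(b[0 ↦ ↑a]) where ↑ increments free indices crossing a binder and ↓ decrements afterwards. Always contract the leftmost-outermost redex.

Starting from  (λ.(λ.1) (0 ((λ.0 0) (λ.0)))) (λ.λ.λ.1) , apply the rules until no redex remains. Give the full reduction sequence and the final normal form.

  start: (λ.(λ.1) (0 ((λ.0 0) (λ.0)))) (λ.λ.λ.1)
  step 1: (λ.λ.λ.λ.1) ((λ.λ.λ.1) ((λ.0 0) (λ.0)))
  step 2: λ.λ.λ.1

Answer: normal form = λ.λ.λ.1  (in 2 steps)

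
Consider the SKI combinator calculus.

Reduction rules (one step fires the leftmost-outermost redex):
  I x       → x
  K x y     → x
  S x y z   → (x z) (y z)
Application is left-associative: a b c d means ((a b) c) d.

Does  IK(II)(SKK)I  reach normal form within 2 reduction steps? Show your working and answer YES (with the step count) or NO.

Answer: NO — after 2 steps the term is III, not yet normal

Working:
  start: IK(II)(SKK)I
  [1] K(II)(SKK)I
  [2] III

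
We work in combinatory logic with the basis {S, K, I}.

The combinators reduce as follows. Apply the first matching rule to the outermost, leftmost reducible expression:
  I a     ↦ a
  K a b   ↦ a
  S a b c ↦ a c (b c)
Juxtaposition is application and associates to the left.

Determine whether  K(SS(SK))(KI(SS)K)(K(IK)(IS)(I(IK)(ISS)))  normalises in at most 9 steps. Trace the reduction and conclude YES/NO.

Answer: NO — after 9 steps the term is S(K(K(SS)))(SK(K(I(IK)(ISS)))), not yet normal

Derivation:
  start: K(SS(SK))(KI(SS)K)(K(IK)(IS)(I(IK)(ISS)))
  →1  SS(SK)(K(IK)(IS)(I(IK)(ISS)))
  →2  S(K(IK)(IS)(I(IK)(ISS)))(SK(K(IK)(IS)(I(IK)(ISS))))
  →3  S(IK(I(IK)(ISS)))(SK(K(IK)(IS)(I(IK)(ISS))))
  →4  S(K(I(IK)(ISS)))(SK(K(IK)(IS)(I(IK)(ISS))))
  →5  S(K(IK(ISS)))(SK(K(IK)(IS)(I(IK)(ISS))))
  →6  S(K(K(ISS)))(SK(K(IK)(IS)(I(IK)(ISS))))
  →7  S(K(K(SS)))(SK(K(IK)(IS)(I(IK)(ISS))))
  →8  S(K(K(SS)))(SK(IK(I(IK)(ISS))))
  →9  S(K(K(SS)))(SK(K(I(IK)(ISS))))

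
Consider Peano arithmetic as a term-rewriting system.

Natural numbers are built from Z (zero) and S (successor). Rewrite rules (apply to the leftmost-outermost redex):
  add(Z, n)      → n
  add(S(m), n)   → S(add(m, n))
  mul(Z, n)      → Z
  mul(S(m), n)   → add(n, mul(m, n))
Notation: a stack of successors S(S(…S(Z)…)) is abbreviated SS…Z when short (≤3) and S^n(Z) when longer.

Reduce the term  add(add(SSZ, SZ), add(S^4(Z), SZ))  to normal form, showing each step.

  start: add(add(SSZ, SZ), add(S^4(Z), SZ))
  step 1: add(S(add(SZ, SZ)), add(S^4(Z), SZ))
  step 2: S(add(add(SZ, SZ), add(S^4(Z), SZ)))
  step 3: S(add(S(add(Z, SZ)), add(S^4(Z), SZ)))
  step 4: S(S(add(add(Z, SZ), add(S^4(Z), SZ))))
  step 5: S(S(add(SZ, add(S^4(Z), SZ))))
  step 6: S(S(S(add(Z, add(S^4(Z), SZ)))))
  step 7: S(S(S(add(S^4(Z), SZ))))
  step 8: S(S(S(S(add(SSSZ, SZ)))))
  step 9: S(S(S(S(S(add(SSZ, SZ))))))
  step 10: S(S(S(S(S(S(add(SZ, SZ)))))))
  step 11: S(S(S(S(S(S(S(add(Z, SZ))))))))
  step 12: S^8(Z)

Answer: normal form = S^8(Z)  (in 12 steps)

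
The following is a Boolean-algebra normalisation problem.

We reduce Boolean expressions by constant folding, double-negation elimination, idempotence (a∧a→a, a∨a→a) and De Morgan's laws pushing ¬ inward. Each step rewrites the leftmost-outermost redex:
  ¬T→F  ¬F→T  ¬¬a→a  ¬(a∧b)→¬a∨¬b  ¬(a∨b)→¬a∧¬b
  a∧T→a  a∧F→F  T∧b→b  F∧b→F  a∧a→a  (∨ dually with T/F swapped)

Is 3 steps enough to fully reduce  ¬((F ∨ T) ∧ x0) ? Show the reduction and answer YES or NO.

Answer: NO — after 3 steps the term is (T ∧ ¬T) ∨ ¬x0, not yet normal

Derivation:
  start: ¬((F ∨ T) ∧ x0)
  →1  ¬(F ∨ T) ∨ ¬x0
  →2  (¬F ∧ ¬T) ∨ ¬x0
  →3  (T ∧ ¬T) ∨ ¬x0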